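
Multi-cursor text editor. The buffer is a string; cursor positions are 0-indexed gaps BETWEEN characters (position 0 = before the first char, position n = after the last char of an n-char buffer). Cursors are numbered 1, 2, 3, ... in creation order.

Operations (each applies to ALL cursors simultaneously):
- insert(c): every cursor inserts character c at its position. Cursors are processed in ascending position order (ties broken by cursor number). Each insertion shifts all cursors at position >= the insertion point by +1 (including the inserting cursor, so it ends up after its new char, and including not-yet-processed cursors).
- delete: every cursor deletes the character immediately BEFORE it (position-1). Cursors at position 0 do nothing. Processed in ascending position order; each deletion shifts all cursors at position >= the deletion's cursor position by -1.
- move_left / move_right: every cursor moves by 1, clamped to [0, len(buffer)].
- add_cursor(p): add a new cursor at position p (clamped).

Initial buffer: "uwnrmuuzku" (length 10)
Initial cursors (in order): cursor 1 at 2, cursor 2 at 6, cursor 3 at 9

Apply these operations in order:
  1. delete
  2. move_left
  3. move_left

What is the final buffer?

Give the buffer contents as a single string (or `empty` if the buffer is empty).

Answer: unrmuzu

Derivation:
After op 1 (delete): buffer="unrmuzu" (len 7), cursors c1@1 c2@4 c3@6, authorship .......
After op 2 (move_left): buffer="unrmuzu" (len 7), cursors c1@0 c2@3 c3@5, authorship .......
After op 3 (move_left): buffer="unrmuzu" (len 7), cursors c1@0 c2@2 c3@4, authorship .......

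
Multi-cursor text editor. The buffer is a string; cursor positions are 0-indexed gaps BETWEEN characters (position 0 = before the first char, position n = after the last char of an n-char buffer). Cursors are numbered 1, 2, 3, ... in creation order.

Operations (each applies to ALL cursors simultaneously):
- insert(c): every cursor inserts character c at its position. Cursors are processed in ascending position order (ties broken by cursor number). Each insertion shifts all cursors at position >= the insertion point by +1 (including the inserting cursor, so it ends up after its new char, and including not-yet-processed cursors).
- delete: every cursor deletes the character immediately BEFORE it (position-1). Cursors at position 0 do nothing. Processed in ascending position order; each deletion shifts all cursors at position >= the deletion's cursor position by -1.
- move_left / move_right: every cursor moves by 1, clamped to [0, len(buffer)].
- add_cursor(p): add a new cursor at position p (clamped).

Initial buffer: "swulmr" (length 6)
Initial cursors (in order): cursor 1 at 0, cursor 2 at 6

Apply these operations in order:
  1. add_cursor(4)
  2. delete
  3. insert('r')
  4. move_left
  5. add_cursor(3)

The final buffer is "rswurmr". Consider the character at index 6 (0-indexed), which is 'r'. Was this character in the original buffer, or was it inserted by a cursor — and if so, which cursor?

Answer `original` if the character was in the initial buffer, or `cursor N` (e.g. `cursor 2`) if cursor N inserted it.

Answer: cursor 2

Derivation:
After op 1 (add_cursor(4)): buffer="swulmr" (len 6), cursors c1@0 c3@4 c2@6, authorship ......
After op 2 (delete): buffer="swum" (len 4), cursors c1@0 c3@3 c2@4, authorship ....
After op 3 (insert('r')): buffer="rswurmr" (len 7), cursors c1@1 c3@5 c2@7, authorship 1...3.2
After op 4 (move_left): buffer="rswurmr" (len 7), cursors c1@0 c3@4 c2@6, authorship 1...3.2
After op 5 (add_cursor(3)): buffer="rswurmr" (len 7), cursors c1@0 c4@3 c3@4 c2@6, authorship 1...3.2
Authorship (.=original, N=cursor N): 1 . . . 3 . 2
Index 6: author = 2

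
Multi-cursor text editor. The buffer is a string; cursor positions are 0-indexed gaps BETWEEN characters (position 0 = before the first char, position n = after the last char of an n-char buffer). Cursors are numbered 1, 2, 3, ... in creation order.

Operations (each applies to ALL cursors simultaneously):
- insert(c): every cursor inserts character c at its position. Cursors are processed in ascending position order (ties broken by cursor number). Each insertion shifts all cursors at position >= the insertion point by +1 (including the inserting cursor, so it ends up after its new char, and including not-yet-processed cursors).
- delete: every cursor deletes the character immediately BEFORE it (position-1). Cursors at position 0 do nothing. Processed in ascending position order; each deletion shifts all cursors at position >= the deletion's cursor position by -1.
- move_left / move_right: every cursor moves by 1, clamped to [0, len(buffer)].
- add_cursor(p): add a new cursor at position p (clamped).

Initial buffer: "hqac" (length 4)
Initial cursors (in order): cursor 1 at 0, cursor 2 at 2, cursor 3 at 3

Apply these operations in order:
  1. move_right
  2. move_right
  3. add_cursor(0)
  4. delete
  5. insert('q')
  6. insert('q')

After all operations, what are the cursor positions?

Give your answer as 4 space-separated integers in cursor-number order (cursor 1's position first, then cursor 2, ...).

After op 1 (move_right): buffer="hqac" (len 4), cursors c1@1 c2@3 c3@4, authorship ....
After op 2 (move_right): buffer="hqac" (len 4), cursors c1@2 c2@4 c3@4, authorship ....
After op 3 (add_cursor(0)): buffer="hqac" (len 4), cursors c4@0 c1@2 c2@4 c3@4, authorship ....
After op 4 (delete): buffer="h" (len 1), cursors c4@0 c1@1 c2@1 c3@1, authorship .
After op 5 (insert('q')): buffer="qhqqq" (len 5), cursors c4@1 c1@5 c2@5 c3@5, authorship 4.123
After op 6 (insert('q')): buffer="qqhqqqqqq" (len 9), cursors c4@2 c1@9 c2@9 c3@9, authorship 44.123123

Answer: 9 9 9 2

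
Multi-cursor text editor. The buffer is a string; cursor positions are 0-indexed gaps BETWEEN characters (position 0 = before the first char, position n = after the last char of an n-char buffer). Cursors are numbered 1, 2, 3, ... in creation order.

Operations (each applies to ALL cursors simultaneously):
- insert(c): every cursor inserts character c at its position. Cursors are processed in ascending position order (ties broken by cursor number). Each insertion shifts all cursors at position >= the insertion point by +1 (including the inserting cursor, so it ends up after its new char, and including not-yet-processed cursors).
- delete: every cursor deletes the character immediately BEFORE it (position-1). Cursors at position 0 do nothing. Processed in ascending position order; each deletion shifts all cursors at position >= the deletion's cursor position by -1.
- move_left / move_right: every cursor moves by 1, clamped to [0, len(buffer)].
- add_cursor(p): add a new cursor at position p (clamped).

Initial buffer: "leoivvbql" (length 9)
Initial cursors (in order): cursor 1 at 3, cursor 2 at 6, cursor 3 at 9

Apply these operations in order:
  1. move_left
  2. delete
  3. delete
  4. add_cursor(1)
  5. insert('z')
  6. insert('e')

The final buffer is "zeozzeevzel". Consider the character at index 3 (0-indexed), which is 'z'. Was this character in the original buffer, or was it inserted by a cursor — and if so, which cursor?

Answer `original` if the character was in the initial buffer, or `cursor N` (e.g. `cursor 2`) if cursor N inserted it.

After op 1 (move_left): buffer="leoivvbql" (len 9), cursors c1@2 c2@5 c3@8, authorship .........
After op 2 (delete): buffer="loivbl" (len 6), cursors c1@1 c2@3 c3@5, authorship ......
After op 3 (delete): buffer="ovl" (len 3), cursors c1@0 c2@1 c3@2, authorship ...
After op 4 (add_cursor(1)): buffer="ovl" (len 3), cursors c1@0 c2@1 c4@1 c3@2, authorship ...
After op 5 (insert('z')): buffer="zozzvzl" (len 7), cursors c1@1 c2@4 c4@4 c3@6, authorship 1.24.3.
After op 6 (insert('e')): buffer="zeozzeevzel" (len 11), cursors c1@2 c2@7 c4@7 c3@10, authorship 11.2424.33.
Authorship (.=original, N=cursor N): 1 1 . 2 4 2 4 . 3 3 .
Index 3: author = 2

Answer: cursor 2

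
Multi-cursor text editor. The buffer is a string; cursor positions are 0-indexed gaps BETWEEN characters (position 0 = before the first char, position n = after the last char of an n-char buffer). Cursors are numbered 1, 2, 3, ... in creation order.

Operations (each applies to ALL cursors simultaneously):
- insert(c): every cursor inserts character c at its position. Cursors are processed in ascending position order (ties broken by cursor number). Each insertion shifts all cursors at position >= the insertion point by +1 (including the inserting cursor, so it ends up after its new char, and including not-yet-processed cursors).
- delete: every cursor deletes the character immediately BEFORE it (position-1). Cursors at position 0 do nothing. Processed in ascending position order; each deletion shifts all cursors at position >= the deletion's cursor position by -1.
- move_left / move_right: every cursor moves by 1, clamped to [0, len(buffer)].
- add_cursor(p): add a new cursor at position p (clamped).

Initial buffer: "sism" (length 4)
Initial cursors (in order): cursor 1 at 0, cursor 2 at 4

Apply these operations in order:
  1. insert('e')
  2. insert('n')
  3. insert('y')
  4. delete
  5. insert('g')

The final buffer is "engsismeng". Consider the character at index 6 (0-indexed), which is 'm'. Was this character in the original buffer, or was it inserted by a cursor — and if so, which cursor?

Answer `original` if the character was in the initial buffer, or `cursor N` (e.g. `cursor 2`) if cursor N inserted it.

Answer: original

Derivation:
After op 1 (insert('e')): buffer="esisme" (len 6), cursors c1@1 c2@6, authorship 1....2
After op 2 (insert('n')): buffer="ensismen" (len 8), cursors c1@2 c2@8, authorship 11....22
After op 3 (insert('y')): buffer="enysismeny" (len 10), cursors c1@3 c2@10, authorship 111....222
After op 4 (delete): buffer="ensismen" (len 8), cursors c1@2 c2@8, authorship 11....22
After op 5 (insert('g')): buffer="engsismeng" (len 10), cursors c1@3 c2@10, authorship 111....222
Authorship (.=original, N=cursor N): 1 1 1 . . . . 2 2 2
Index 6: author = original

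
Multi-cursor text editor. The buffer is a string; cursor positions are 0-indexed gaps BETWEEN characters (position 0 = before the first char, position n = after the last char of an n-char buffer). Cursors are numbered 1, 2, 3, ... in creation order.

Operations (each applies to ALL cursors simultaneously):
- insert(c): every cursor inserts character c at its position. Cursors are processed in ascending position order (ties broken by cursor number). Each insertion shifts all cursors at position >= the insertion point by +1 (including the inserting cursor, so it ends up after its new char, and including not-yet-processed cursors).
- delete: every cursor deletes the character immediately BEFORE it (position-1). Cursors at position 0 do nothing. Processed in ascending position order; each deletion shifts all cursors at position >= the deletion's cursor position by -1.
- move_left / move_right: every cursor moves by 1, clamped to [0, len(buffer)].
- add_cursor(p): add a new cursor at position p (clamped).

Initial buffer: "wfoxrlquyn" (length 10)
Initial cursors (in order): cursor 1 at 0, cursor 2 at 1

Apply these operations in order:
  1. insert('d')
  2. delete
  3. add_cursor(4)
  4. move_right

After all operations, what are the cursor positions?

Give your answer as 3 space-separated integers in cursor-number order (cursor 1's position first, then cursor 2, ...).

Answer: 1 2 5

Derivation:
After op 1 (insert('d')): buffer="dwdfoxrlquyn" (len 12), cursors c1@1 c2@3, authorship 1.2.........
After op 2 (delete): buffer="wfoxrlquyn" (len 10), cursors c1@0 c2@1, authorship ..........
After op 3 (add_cursor(4)): buffer="wfoxrlquyn" (len 10), cursors c1@0 c2@1 c3@4, authorship ..........
After op 4 (move_right): buffer="wfoxrlquyn" (len 10), cursors c1@1 c2@2 c3@5, authorship ..........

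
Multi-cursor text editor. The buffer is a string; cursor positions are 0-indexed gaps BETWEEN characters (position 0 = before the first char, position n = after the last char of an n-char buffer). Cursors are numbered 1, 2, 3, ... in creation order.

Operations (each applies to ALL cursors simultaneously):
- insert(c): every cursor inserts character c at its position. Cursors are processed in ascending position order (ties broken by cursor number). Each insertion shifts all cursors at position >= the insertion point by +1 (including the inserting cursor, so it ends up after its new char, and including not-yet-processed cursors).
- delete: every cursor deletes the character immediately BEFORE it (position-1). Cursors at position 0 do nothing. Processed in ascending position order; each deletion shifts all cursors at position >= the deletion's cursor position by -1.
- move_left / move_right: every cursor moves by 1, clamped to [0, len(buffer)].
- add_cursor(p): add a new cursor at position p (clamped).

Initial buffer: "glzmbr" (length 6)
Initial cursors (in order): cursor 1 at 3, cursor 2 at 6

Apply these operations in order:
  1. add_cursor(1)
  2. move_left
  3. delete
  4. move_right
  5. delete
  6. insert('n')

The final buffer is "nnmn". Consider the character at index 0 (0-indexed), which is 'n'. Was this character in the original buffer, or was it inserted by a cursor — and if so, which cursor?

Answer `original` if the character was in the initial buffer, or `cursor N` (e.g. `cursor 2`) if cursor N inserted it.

After op 1 (add_cursor(1)): buffer="glzmbr" (len 6), cursors c3@1 c1@3 c2@6, authorship ......
After op 2 (move_left): buffer="glzmbr" (len 6), cursors c3@0 c1@2 c2@5, authorship ......
After op 3 (delete): buffer="gzmr" (len 4), cursors c3@0 c1@1 c2@3, authorship ....
After op 4 (move_right): buffer="gzmr" (len 4), cursors c3@1 c1@2 c2@4, authorship ....
After op 5 (delete): buffer="m" (len 1), cursors c1@0 c3@0 c2@1, authorship .
After op 6 (insert('n')): buffer="nnmn" (len 4), cursors c1@2 c3@2 c2@4, authorship 13.2
Authorship (.=original, N=cursor N): 1 3 . 2
Index 0: author = 1

Answer: cursor 1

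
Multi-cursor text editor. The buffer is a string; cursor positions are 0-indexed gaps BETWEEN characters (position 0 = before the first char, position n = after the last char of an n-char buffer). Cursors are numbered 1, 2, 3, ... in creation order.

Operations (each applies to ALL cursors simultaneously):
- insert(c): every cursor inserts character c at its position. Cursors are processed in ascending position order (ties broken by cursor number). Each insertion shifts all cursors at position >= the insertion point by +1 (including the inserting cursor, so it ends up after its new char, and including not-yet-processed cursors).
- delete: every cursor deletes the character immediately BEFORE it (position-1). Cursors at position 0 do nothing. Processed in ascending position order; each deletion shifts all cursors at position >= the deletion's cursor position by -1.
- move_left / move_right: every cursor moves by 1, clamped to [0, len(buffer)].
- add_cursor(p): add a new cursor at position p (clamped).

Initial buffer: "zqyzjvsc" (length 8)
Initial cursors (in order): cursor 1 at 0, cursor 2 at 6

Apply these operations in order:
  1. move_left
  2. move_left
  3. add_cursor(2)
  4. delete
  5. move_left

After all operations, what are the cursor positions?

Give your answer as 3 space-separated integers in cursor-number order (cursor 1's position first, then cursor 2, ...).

After op 1 (move_left): buffer="zqyzjvsc" (len 8), cursors c1@0 c2@5, authorship ........
After op 2 (move_left): buffer="zqyzjvsc" (len 8), cursors c1@0 c2@4, authorship ........
After op 3 (add_cursor(2)): buffer="zqyzjvsc" (len 8), cursors c1@0 c3@2 c2@4, authorship ........
After op 4 (delete): buffer="zyjvsc" (len 6), cursors c1@0 c3@1 c2@2, authorship ......
After op 5 (move_left): buffer="zyjvsc" (len 6), cursors c1@0 c3@0 c2@1, authorship ......

Answer: 0 1 0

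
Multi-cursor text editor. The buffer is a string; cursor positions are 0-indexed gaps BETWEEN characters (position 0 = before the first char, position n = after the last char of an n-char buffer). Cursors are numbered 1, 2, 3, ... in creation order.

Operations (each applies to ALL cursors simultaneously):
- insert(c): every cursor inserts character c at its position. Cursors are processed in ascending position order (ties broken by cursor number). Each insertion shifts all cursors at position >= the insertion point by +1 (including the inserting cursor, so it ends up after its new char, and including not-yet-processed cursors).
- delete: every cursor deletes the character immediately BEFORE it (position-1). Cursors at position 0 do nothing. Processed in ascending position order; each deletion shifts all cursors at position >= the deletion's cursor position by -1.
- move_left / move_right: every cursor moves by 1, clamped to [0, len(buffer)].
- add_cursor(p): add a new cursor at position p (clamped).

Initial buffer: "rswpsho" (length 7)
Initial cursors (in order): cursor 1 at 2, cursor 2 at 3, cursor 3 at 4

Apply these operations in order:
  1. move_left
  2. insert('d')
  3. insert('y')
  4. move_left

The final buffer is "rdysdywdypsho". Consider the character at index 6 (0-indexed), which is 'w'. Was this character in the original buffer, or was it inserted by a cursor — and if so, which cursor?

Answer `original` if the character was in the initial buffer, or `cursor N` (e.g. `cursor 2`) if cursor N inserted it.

After op 1 (move_left): buffer="rswpsho" (len 7), cursors c1@1 c2@2 c3@3, authorship .......
After op 2 (insert('d')): buffer="rdsdwdpsho" (len 10), cursors c1@2 c2@4 c3@6, authorship .1.2.3....
After op 3 (insert('y')): buffer="rdysdywdypsho" (len 13), cursors c1@3 c2@6 c3@9, authorship .11.22.33....
After op 4 (move_left): buffer="rdysdywdypsho" (len 13), cursors c1@2 c2@5 c3@8, authorship .11.22.33....
Authorship (.=original, N=cursor N): . 1 1 . 2 2 . 3 3 . . . .
Index 6: author = original

Answer: original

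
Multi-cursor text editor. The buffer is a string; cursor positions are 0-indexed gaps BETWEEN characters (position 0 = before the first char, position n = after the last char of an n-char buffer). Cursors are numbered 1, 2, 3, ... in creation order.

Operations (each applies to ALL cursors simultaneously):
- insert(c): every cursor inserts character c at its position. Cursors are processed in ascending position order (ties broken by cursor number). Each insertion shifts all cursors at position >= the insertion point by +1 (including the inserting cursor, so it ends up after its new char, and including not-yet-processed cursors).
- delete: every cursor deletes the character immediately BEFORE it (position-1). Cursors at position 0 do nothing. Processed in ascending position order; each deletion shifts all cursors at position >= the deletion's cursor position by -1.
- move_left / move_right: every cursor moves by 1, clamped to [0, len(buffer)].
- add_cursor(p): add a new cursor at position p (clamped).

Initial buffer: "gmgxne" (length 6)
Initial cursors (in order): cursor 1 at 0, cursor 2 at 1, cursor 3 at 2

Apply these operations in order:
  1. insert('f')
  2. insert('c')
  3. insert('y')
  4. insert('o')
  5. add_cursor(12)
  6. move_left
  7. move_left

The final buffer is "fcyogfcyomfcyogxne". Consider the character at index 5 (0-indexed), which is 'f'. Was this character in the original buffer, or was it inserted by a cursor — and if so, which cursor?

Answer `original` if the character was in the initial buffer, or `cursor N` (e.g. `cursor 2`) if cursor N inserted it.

After op 1 (insert('f')): buffer="fgfmfgxne" (len 9), cursors c1@1 c2@3 c3@5, authorship 1.2.3....
After op 2 (insert('c')): buffer="fcgfcmfcgxne" (len 12), cursors c1@2 c2@5 c3@8, authorship 11.22.33....
After op 3 (insert('y')): buffer="fcygfcymfcygxne" (len 15), cursors c1@3 c2@7 c3@11, authorship 111.222.333....
After op 4 (insert('o')): buffer="fcyogfcyomfcyogxne" (len 18), cursors c1@4 c2@9 c3@14, authorship 1111.2222.3333....
After op 5 (add_cursor(12)): buffer="fcyogfcyomfcyogxne" (len 18), cursors c1@4 c2@9 c4@12 c3@14, authorship 1111.2222.3333....
After op 6 (move_left): buffer="fcyogfcyomfcyogxne" (len 18), cursors c1@3 c2@8 c4@11 c3@13, authorship 1111.2222.3333....
After op 7 (move_left): buffer="fcyogfcyomfcyogxne" (len 18), cursors c1@2 c2@7 c4@10 c3@12, authorship 1111.2222.3333....
Authorship (.=original, N=cursor N): 1 1 1 1 . 2 2 2 2 . 3 3 3 3 . . . .
Index 5: author = 2

Answer: cursor 2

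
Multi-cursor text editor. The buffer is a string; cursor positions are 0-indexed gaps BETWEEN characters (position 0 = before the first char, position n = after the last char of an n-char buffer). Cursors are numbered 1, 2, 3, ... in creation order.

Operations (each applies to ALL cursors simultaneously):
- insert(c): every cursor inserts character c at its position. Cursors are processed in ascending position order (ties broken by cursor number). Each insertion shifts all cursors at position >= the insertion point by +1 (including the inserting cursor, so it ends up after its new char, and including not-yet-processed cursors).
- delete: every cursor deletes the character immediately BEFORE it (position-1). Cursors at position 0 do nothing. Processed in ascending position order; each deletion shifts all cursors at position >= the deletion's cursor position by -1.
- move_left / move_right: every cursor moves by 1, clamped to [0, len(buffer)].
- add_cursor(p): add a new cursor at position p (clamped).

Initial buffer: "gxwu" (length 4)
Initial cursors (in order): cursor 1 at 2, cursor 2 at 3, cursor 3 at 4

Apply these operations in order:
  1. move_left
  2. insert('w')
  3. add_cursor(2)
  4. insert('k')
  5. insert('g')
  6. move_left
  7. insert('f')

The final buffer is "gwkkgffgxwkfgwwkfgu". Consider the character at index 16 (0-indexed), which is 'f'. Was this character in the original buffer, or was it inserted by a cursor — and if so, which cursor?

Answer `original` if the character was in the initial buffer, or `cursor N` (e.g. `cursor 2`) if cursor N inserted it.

Answer: cursor 3

Derivation:
After op 1 (move_left): buffer="gxwu" (len 4), cursors c1@1 c2@2 c3@3, authorship ....
After op 2 (insert('w')): buffer="gwxwwwu" (len 7), cursors c1@2 c2@4 c3@6, authorship .1.2.3.
After op 3 (add_cursor(2)): buffer="gwxwwwu" (len 7), cursors c1@2 c4@2 c2@4 c3@6, authorship .1.2.3.
After op 4 (insert('k')): buffer="gwkkxwkwwku" (len 11), cursors c1@4 c4@4 c2@7 c3@10, authorship .114.22.33.
After op 5 (insert('g')): buffer="gwkkggxwkgwwkgu" (len 15), cursors c1@6 c4@6 c2@10 c3@14, authorship .11414.222.333.
After op 6 (move_left): buffer="gwkkggxwkgwwkgu" (len 15), cursors c1@5 c4@5 c2@9 c3@13, authorship .11414.222.333.
After op 7 (insert('f')): buffer="gwkkgffgxwkfgwwkfgu" (len 19), cursors c1@7 c4@7 c2@12 c3@17, authorship .1141144.2222.3333.
Authorship (.=original, N=cursor N): . 1 1 4 1 1 4 4 . 2 2 2 2 . 3 3 3 3 .
Index 16: author = 3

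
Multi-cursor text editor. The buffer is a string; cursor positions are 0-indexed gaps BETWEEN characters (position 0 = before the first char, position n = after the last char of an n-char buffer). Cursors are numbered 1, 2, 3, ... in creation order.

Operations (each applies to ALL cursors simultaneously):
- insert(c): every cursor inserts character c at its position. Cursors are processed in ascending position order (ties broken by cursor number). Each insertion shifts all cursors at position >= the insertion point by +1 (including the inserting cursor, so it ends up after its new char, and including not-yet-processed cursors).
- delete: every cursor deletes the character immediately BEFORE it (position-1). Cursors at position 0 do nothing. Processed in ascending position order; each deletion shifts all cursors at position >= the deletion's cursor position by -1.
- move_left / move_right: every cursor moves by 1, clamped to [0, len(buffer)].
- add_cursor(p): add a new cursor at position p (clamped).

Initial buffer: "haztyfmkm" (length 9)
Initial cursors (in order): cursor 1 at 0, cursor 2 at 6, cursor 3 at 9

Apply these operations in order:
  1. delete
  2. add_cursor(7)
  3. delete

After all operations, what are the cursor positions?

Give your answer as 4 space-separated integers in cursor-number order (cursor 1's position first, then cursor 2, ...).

Answer: 0 4 4 4

Derivation:
After op 1 (delete): buffer="haztymk" (len 7), cursors c1@0 c2@5 c3@7, authorship .......
After op 2 (add_cursor(7)): buffer="haztymk" (len 7), cursors c1@0 c2@5 c3@7 c4@7, authorship .......
After op 3 (delete): buffer="hazt" (len 4), cursors c1@0 c2@4 c3@4 c4@4, authorship ....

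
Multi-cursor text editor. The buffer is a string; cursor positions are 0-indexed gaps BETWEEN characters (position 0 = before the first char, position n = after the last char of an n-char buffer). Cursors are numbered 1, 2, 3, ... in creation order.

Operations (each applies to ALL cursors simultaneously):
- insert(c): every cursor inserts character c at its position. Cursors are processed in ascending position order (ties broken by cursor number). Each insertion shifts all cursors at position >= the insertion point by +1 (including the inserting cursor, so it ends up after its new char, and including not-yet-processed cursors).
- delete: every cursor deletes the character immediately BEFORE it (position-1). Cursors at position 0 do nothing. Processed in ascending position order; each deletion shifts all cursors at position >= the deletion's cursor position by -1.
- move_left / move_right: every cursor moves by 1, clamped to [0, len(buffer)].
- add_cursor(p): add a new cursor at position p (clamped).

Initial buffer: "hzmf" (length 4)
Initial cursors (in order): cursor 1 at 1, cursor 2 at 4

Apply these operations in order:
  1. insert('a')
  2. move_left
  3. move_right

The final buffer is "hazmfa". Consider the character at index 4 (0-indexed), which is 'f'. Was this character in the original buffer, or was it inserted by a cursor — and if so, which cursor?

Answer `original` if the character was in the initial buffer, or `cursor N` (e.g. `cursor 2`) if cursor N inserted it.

After op 1 (insert('a')): buffer="hazmfa" (len 6), cursors c1@2 c2@6, authorship .1...2
After op 2 (move_left): buffer="hazmfa" (len 6), cursors c1@1 c2@5, authorship .1...2
After op 3 (move_right): buffer="hazmfa" (len 6), cursors c1@2 c2@6, authorship .1...2
Authorship (.=original, N=cursor N): . 1 . . . 2
Index 4: author = original

Answer: original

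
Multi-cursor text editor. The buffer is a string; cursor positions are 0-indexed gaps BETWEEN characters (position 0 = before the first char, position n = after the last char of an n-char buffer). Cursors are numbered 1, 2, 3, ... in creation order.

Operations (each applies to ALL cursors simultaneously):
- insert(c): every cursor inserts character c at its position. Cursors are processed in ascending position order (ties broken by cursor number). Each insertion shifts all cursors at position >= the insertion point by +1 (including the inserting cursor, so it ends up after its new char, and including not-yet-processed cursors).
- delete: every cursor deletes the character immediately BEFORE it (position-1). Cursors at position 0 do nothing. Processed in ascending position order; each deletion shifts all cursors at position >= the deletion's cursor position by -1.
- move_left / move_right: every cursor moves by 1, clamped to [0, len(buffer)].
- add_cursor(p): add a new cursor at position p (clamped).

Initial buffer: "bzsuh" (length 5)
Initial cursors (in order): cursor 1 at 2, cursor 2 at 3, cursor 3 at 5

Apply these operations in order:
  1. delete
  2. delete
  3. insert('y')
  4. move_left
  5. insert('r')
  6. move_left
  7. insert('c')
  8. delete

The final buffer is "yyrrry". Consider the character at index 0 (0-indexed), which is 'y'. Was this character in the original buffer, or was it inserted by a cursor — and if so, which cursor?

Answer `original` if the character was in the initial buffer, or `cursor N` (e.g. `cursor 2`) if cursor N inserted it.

After op 1 (delete): buffer="bu" (len 2), cursors c1@1 c2@1 c3@2, authorship ..
After op 2 (delete): buffer="" (len 0), cursors c1@0 c2@0 c3@0, authorship 
After op 3 (insert('y')): buffer="yyy" (len 3), cursors c1@3 c2@3 c3@3, authorship 123
After op 4 (move_left): buffer="yyy" (len 3), cursors c1@2 c2@2 c3@2, authorship 123
After op 5 (insert('r')): buffer="yyrrry" (len 6), cursors c1@5 c2@5 c3@5, authorship 121233
After op 6 (move_left): buffer="yyrrry" (len 6), cursors c1@4 c2@4 c3@4, authorship 121233
After op 7 (insert('c')): buffer="yyrrcccry" (len 9), cursors c1@7 c2@7 c3@7, authorship 121212333
After op 8 (delete): buffer="yyrrry" (len 6), cursors c1@4 c2@4 c3@4, authorship 121233
Authorship (.=original, N=cursor N): 1 2 1 2 3 3
Index 0: author = 1

Answer: cursor 1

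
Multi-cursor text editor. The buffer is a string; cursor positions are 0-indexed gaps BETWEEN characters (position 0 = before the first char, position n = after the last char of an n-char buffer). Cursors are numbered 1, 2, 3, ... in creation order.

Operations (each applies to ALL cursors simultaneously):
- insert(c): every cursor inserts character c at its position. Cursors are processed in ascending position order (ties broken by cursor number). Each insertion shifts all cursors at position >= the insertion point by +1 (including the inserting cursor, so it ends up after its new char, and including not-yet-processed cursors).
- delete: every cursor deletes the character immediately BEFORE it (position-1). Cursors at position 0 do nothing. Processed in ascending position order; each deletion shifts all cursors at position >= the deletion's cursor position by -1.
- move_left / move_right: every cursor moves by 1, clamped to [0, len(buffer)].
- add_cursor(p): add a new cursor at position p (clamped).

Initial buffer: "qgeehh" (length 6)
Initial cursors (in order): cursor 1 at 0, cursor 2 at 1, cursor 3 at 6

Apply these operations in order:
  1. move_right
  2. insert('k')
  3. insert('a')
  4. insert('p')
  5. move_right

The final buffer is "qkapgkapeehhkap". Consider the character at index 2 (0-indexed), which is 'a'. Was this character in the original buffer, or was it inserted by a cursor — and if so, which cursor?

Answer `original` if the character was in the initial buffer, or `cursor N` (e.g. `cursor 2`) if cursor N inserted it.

After op 1 (move_right): buffer="qgeehh" (len 6), cursors c1@1 c2@2 c3@6, authorship ......
After op 2 (insert('k')): buffer="qkgkeehhk" (len 9), cursors c1@2 c2@4 c3@9, authorship .1.2....3
After op 3 (insert('a')): buffer="qkagkaeehhka" (len 12), cursors c1@3 c2@6 c3@12, authorship .11.22....33
After op 4 (insert('p')): buffer="qkapgkapeehhkap" (len 15), cursors c1@4 c2@8 c3@15, authorship .111.222....333
After op 5 (move_right): buffer="qkapgkapeehhkap" (len 15), cursors c1@5 c2@9 c3@15, authorship .111.222....333
Authorship (.=original, N=cursor N): . 1 1 1 . 2 2 2 . . . . 3 3 3
Index 2: author = 1

Answer: cursor 1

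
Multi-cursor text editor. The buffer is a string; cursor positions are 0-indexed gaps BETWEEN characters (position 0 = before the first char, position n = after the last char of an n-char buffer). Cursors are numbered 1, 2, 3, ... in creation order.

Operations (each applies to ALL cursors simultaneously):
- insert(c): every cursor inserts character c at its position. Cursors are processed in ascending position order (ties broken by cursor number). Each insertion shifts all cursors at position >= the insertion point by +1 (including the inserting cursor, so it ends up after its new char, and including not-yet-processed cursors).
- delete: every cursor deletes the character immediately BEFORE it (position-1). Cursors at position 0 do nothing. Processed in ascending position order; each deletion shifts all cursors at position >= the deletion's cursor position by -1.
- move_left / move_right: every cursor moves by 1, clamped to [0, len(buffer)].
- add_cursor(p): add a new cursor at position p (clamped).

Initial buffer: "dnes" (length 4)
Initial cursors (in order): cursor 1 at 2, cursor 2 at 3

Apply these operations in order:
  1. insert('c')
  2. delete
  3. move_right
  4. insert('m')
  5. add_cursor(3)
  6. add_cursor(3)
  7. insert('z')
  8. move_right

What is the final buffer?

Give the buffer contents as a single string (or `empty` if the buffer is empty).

Answer: dnezzmzsmz

Derivation:
After op 1 (insert('c')): buffer="dncecs" (len 6), cursors c1@3 c2@5, authorship ..1.2.
After op 2 (delete): buffer="dnes" (len 4), cursors c1@2 c2@3, authorship ....
After op 3 (move_right): buffer="dnes" (len 4), cursors c1@3 c2@4, authorship ....
After op 4 (insert('m')): buffer="dnemsm" (len 6), cursors c1@4 c2@6, authorship ...1.2
After op 5 (add_cursor(3)): buffer="dnemsm" (len 6), cursors c3@3 c1@4 c2@6, authorship ...1.2
After op 6 (add_cursor(3)): buffer="dnemsm" (len 6), cursors c3@3 c4@3 c1@4 c2@6, authorship ...1.2
After op 7 (insert('z')): buffer="dnezzmzsmz" (len 10), cursors c3@5 c4@5 c1@7 c2@10, authorship ...3411.22
After op 8 (move_right): buffer="dnezzmzsmz" (len 10), cursors c3@6 c4@6 c1@8 c2@10, authorship ...3411.22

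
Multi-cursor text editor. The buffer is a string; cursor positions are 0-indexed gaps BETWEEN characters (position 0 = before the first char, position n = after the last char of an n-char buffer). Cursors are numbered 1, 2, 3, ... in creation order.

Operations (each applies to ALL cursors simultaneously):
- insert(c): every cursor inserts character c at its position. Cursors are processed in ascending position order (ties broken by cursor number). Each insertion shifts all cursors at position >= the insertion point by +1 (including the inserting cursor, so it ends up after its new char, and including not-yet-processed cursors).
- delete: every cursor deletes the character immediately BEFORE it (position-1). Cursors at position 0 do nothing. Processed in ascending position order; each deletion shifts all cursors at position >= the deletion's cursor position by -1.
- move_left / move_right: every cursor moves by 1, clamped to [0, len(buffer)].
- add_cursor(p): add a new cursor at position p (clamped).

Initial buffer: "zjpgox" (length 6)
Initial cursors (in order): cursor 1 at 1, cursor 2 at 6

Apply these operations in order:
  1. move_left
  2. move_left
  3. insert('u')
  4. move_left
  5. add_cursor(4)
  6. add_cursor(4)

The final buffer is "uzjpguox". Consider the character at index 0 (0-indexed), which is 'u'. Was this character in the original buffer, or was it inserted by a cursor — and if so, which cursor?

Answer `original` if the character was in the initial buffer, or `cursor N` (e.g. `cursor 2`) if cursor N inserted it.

After op 1 (move_left): buffer="zjpgox" (len 6), cursors c1@0 c2@5, authorship ......
After op 2 (move_left): buffer="zjpgox" (len 6), cursors c1@0 c2@4, authorship ......
After op 3 (insert('u')): buffer="uzjpguox" (len 8), cursors c1@1 c2@6, authorship 1....2..
After op 4 (move_left): buffer="uzjpguox" (len 8), cursors c1@0 c2@5, authorship 1....2..
After op 5 (add_cursor(4)): buffer="uzjpguox" (len 8), cursors c1@0 c3@4 c2@5, authorship 1....2..
After op 6 (add_cursor(4)): buffer="uzjpguox" (len 8), cursors c1@0 c3@4 c4@4 c2@5, authorship 1....2..
Authorship (.=original, N=cursor N): 1 . . . . 2 . .
Index 0: author = 1

Answer: cursor 1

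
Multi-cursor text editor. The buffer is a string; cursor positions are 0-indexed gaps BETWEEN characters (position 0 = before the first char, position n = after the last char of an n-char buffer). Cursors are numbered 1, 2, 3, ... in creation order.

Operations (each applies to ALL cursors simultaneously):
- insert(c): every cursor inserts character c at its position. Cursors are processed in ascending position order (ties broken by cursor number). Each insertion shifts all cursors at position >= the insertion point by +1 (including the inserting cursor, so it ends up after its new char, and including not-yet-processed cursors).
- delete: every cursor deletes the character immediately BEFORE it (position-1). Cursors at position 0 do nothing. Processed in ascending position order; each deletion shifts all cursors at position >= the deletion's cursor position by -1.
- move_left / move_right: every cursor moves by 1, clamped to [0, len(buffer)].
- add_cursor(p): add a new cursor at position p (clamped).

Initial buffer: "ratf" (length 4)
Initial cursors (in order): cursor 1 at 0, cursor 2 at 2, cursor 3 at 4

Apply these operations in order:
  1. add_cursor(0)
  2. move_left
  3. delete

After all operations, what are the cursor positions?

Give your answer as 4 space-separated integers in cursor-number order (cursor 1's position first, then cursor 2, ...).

After op 1 (add_cursor(0)): buffer="ratf" (len 4), cursors c1@0 c4@0 c2@2 c3@4, authorship ....
After op 2 (move_left): buffer="ratf" (len 4), cursors c1@0 c4@0 c2@1 c3@3, authorship ....
After op 3 (delete): buffer="af" (len 2), cursors c1@0 c2@0 c4@0 c3@1, authorship ..

Answer: 0 0 1 0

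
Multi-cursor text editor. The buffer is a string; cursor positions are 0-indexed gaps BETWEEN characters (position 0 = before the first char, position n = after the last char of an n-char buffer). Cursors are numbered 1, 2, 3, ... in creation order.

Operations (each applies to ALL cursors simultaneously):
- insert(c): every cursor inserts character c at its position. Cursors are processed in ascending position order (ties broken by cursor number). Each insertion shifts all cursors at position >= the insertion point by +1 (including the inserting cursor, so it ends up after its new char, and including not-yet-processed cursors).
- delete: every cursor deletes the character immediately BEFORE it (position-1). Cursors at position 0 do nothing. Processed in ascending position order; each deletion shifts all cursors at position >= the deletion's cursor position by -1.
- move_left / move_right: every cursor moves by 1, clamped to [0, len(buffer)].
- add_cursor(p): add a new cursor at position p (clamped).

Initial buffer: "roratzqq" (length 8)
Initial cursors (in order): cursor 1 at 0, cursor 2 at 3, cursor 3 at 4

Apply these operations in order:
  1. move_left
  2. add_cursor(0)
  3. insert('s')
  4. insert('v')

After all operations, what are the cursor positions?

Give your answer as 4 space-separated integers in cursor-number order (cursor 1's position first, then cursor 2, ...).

Answer: 4 8 11 4

Derivation:
After op 1 (move_left): buffer="roratzqq" (len 8), cursors c1@0 c2@2 c3@3, authorship ........
After op 2 (add_cursor(0)): buffer="roratzqq" (len 8), cursors c1@0 c4@0 c2@2 c3@3, authorship ........
After op 3 (insert('s')): buffer="ssrosrsatzqq" (len 12), cursors c1@2 c4@2 c2@5 c3@7, authorship 14..2.3.....
After op 4 (insert('v')): buffer="ssvvrosvrsvatzqq" (len 16), cursors c1@4 c4@4 c2@8 c3@11, authorship 1414..22.33.....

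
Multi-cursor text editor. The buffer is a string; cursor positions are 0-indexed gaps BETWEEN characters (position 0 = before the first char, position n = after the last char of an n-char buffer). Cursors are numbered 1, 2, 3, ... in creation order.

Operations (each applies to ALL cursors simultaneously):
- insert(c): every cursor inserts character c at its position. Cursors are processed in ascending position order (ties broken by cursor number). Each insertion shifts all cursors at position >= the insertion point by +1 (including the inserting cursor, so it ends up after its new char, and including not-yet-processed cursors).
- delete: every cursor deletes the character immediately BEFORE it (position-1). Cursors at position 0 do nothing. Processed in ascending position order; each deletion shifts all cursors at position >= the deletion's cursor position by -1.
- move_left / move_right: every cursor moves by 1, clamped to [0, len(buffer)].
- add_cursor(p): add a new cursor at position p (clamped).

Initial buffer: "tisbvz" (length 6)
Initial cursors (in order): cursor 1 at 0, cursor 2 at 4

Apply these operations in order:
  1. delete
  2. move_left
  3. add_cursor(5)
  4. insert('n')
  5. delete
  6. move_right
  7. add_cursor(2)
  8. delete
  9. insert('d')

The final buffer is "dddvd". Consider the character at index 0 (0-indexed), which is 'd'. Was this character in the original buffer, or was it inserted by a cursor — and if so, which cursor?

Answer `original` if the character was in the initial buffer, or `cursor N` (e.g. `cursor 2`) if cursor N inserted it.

Answer: cursor 1

Derivation:
After op 1 (delete): buffer="tisvz" (len 5), cursors c1@0 c2@3, authorship .....
After op 2 (move_left): buffer="tisvz" (len 5), cursors c1@0 c2@2, authorship .....
After op 3 (add_cursor(5)): buffer="tisvz" (len 5), cursors c1@0 c2@2 c3@5, authorship .....
After op 4 (insert('n')): buffer="ntinsvzn" (len 8), cursors c1@1 c2@4 c3@8, authorship 1..2...3
After op 5 (delete): buffer="tisvz" (len 5), cursors c1@0 c2@2 c3@5, authorship .....
After op 6 (move_right): buffer="tisvz" (len 5), cursors c1@1 c2@3 c3@5, authorship .....
After op 7 (add_cursor(2)): buffer="tisvz" (len 5), cursors c1@1 c4@2 c2@3 c3@5, authorship .....
After op 8 (delete): buffer="v" (len 1), cursors c1@0 c2@0 c4@0 c3@1, authorship .
After op 9 (insert('d')): buffer="dddvd" (len 5), cursors c1@3 c2@3 c4@3 c3@5, authorship 124.3
Authorship (.=original, N=cursor N): 1 2 4 . 3
Index 0: author = 1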